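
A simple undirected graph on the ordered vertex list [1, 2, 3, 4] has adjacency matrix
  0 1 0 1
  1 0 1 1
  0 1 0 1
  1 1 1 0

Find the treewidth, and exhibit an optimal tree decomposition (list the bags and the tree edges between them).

The largest bag has 3 vertices, giving width 2; this decomposition certifies tw(G) ≤ 2. On the other hand G contains the 3-clique {1, 2, 4}. A clique must lie in a single bag of any decomposition, so no decomposition can have width below 2. Hence tw(G) = 2 exactly.

Treewidth 2.
One such decomposition:
Bags: B1 = {1, 2, 4}  B2 = {2, 3, 4}
Tree: B1–B2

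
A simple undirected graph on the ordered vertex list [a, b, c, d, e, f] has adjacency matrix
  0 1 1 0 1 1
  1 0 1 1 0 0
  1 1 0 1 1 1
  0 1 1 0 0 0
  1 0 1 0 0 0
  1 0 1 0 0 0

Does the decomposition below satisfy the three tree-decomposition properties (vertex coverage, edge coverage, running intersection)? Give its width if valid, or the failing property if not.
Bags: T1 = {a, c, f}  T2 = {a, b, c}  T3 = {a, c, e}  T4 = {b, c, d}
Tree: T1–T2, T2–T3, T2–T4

Vertex coverage: the bags together contain {a, b, c, d, e, f}, the full vertex set. Edge coverage: each edge of G has both endpoints in at least one bag. Running intersection: for every vertex, the bags containing it form a connected subtree. All three properties hold, so this is a valid tree decomposition of width max|bag| − 1 = 2, and hence tw(G) ≤ 2.

Yes; width 2.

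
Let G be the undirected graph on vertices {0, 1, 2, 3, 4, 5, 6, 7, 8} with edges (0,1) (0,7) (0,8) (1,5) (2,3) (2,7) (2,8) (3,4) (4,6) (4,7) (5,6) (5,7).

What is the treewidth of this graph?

A width-3 tree decomposition is:
Bags: B1 = {0, 1, 5, 6}  B2 = {0, 5, 6, 7}  B3 = {0, 4, 6, 7}  B4 = {0, 4, 7, 8}  B5 = {2, 4, 7, 8}  B6 = {2, 3, 4, 8}
Tree: B1–B2, B2–B3, B3–B4, B4–B5, B5–B6
Every bag has size at most 4, so the width is 4 − 1 = 3 and tw(G) ≤ 3. For the lower bound: the 4 vertex sets {1,5,6}, {0}, {7}, {2,3,4,8} are disjoint, each induces a connected subgraph, and every pair is joined by at least one edge of G. Contracting each set to a single vertex therefore yields K_{4} as a minor, and since treewidth is minor-monotone, tw(G) ≥ tw(K_{4}) = 3. Hence tw(G) = 3 exactly.

3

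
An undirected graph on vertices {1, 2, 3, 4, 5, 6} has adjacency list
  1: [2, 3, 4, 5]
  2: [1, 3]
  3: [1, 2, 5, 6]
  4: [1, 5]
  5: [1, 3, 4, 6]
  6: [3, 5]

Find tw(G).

2

A width-2 tree decomposition is:
Bags: B1 = {1, 3, 5}  B2 = {1, 4, 5}  B3 = {3, 5, 6}  B4 = {1, 2, 3}
Tree: B1–B2, B1–B3, B1–B4
Every bag has size at most 3, so the width is 3 − 1 = 2 and tw(G) ≤ 2. For the lower bound, the 3 vertices {1, 2, 3} are pairwise adjacent, and any tree decomposition puts a clique entirely inside one bag — forcing width ≥ 2. Hence tw(G) = 2 exactly.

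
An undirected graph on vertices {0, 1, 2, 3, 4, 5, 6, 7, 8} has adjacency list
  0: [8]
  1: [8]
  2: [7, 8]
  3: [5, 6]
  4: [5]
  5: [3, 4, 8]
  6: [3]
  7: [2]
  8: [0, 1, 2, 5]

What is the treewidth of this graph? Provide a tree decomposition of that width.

Treewidth 1.
One optimal decomposition is:
Bags: B1 = {2, 8}  B2 = {5, 8}  B3 = {3, 5}  B4 = {4, 5}  B5 = {3, 6}  B6 = {2, 7}  B7 = {1, 8}  B8 = {0, 8}
Tree: B1–B2, B2–B3, B2–B4, B3–B5, B1–B6, B1–B7, B2–B8

Each bag holds 2 vertices, so the decomposition has width 1, which upper-bounds the treewidth. G has an edge, so its treewidth is at least 1. The upper and lower bounds meet at 1, so that is the treewidth.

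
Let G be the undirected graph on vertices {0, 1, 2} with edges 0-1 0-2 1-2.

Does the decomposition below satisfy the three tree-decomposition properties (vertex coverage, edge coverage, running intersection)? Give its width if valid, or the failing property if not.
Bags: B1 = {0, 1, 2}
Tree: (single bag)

Yes; width 2.

Every vertex of G appears in some bag (union = {0, 1, 2}); every edge is covered by a bag; and for each vertex v the set of bags containing v is connected in the bag tree. The decomposition is therefore valid. The largest bag has 3 vertices, so the width is 2.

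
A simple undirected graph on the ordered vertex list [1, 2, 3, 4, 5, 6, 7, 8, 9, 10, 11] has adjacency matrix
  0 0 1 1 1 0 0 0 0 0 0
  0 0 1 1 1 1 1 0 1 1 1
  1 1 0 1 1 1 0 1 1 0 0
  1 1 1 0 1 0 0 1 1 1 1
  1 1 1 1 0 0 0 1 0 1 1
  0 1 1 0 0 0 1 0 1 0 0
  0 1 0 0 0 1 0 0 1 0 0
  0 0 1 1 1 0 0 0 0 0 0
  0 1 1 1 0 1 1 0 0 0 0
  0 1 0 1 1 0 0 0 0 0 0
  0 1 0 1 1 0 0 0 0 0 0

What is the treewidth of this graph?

A width-3 tree decomposition is:
Bags: B1 = {2, 3, 4, 5}  B2 = {1, 3, 4, 5}  B3 = {2, 3, 4, 9}  B4 = {2, 4, 5, 10}  B5 = {2, 3, 6, 9}  B6 = {2, 4, 5, 11}  B7 = {2, 6, 7, 9}  B8 = {3, 4, 5, 8}
Tree: B1–B2, B1–B3, B1–B4, B3–B5, B4–B6, B5–B7, B2–B8
The largest bag has 4 vertices, giving width 3; this decomposition certifies tw(G) ≤ 3. For the lower bound, the 4 vertices {3, 4, 5, 8} are pairwise adjacent, and any tree decomposition puts a clique entirely inside one bag — forcing width ≥ 3. The upper and lower bounds meet at 3, so that is the treewidth.

3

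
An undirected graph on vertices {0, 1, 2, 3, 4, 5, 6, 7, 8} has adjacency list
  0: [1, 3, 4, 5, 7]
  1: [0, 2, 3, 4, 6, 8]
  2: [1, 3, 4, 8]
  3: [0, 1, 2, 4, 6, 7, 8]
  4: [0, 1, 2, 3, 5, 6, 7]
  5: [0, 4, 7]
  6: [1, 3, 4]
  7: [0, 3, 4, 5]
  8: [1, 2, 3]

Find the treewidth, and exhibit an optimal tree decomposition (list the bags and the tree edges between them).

The largest bag has 4 vertices, giving width 3; this decomposition certifies tw(G) ≤ 3. On the other hand G contains the 4-clique {1, 2, 3, 8}. A clique must lie in a single bag of any decomposition, so no decomposition can have width below 3. Therefore the treewidth is 3.

Treewidth 3.
One such decomposition:
Bags: B1 = {0, 1, 3, 4}  B2 = {1, 2, 3, 4}  B3 = {1, 3, 4, 6}  B4 = {0, 3, 4, 7}  B5 = {1, 2, 3, 8}  B6 = {0, 4, 5, 7}
Tree: B1–B2, B1–B3, B1–B4, B2–B5, B4–B6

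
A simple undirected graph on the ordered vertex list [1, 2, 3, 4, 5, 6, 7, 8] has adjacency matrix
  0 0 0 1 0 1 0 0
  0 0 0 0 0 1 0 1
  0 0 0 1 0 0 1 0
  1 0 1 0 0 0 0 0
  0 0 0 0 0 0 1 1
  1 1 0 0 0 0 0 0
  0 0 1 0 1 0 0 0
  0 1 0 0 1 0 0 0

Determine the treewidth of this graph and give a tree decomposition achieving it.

Treewidth 2.
One optimal decomposition is:
Bags: B1 = {3, 5, 7}  B2 = {3, 4, 5}  B3 = {1, 4, 5}  B4 = {1, 5, 6}  B5 = {2, 5, 6}  B6 = {2, 5, 8}
Tree: B1–B2, B2–B3, B3–B4, B4–B5, B5–B6

Each bag holds 3 vertices, so the decomposition has width 2, which upper-bounds the treewidth. For the lower bound, G contains the cycle 5–7–3–4–1–6–2–8–5, so G is not a forest; only forests have treewidth ≤ 1, hence tw(G) ≥ 2. The upper and lower bounds meet at 2, so that is the treewidth.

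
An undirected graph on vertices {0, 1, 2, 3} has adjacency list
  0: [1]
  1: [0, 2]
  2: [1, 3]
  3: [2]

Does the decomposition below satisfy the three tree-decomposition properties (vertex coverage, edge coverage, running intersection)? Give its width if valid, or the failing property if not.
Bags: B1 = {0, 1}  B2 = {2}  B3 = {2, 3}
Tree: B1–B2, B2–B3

A tree decomposition must satisfy three properties: every vertex lies in some bag; for every edge, both endpoints lie together in some bag; and for every vertex, the bags containing it form a connected subtree. Here edge (1,2) lies in no bag, so the decomposition is invalid.

No — edge (1,2) lies in no bag.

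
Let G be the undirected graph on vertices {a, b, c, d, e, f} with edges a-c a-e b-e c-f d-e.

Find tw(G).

A width-1 tree decomposition is:
Bags: B1 = {a, e}  B2 = {d, e}  B3 = {b, e}  B4 = {a, c}  B5 = {c, f}
Tree: B1–B2, B1–B3, B1–B4, B4–B5
Each bag holds 2 vertices, so the decomposition has width 1, which upper-bounds the treewidth. Any graph with an edge has treewidth ≥ 1, and G has the edge a–e. Hence tw(G) = 1 exactly.

1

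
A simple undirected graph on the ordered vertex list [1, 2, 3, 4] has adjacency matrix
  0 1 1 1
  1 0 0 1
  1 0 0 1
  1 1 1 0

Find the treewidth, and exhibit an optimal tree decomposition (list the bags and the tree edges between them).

Each bag holds 3 vertices, so the decomposition has width 2, which upper-bounds the treewidth. On the other hand G contains the 3-clique {1, 2, 4}. A clique must lie in a single bag of any decomposition, so no decomposition can have width below 2. Combining the bounds, tw(G) = 2.

Treewidth 2.
One such decomposition:
Bags: B1 = {1, 2, 4}  B2 = {1, 3, 4}
Tree: B1–B2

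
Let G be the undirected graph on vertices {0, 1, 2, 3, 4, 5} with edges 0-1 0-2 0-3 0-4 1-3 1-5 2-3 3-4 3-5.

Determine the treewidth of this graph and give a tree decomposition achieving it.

Treewidth 2.
Bags: B1 = {0, 3, 4}  B2 = {0, 1, 3}  B3 = {0, 2, 3}  B4 = {1, 3, 5}
Tree: B1–B2, B2–B3, B2–B4

The largest bag has 3 vertices, giving width 2; this decomposition certifies tw(G) ≤ 2. On the other hand G contains the 3-clique {0, 1, 3}. A clique must lie in a single bag of any decomposition, so no decomposition can have width below 2. Therefore the treewidth is 2.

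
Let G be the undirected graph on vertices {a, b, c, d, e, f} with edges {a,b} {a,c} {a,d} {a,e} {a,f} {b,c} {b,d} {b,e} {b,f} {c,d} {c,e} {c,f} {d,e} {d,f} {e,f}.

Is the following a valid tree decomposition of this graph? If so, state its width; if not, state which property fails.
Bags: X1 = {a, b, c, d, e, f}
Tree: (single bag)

Yes; width 5.

Checking the three conditions: (i) the bags cover all of {a, b, c, d, e, f}; (ii) for each edge, some bag contains both endpoints; (iii) the bags containing any fixed vertex form a subtree. All hold, so the decomposition is valid with width 6 − 1 = 5.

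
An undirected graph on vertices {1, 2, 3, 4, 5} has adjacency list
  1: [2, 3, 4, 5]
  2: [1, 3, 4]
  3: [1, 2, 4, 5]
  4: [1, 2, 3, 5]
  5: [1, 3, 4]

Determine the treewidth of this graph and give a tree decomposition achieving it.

Treewidth 3.
One such decomposition:
Bags: B1 = {1, 2, 3, 4}  B2 = {1, 3, 4, 5}
Tree: B1–B2

Every bag has size at most 4, so the width is 4 − 1 = 3 and tw(G) ≤ 3. For the lower bound, the 4 vertices {1, 2, 3, 4} are pairwise adjacent, and any tree decomposition puts a clique entirely inside one bag — forcing width ≥ 3. Combining the bounds, tw(G) = 3.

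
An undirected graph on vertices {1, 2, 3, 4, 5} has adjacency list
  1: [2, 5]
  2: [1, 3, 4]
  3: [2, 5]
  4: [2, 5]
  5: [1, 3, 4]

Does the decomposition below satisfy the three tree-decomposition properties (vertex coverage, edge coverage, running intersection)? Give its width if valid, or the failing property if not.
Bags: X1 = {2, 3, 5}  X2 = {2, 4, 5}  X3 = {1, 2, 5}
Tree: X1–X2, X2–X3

Yes; width 2.

Vertex coverage: the bags together contain {1, 2, 3, 4, 5}, the full vertex set. Edge coverage: each edge of G has both endpoints in at least one bag. Running intersection: for every vertex, the bags containing it form a connected subtree. All three properties hold, so this is a valid tree decomposition of width max|bag| − 1 = 2, and hence tw(G) ≤ 2.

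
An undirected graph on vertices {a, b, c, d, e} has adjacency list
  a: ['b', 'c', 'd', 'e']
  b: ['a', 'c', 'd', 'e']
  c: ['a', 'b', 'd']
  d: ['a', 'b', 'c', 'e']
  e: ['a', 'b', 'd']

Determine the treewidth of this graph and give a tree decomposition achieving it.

Each bag holds 4 vertices, so the decomposition has width 3, which upper-bounds the treewidth. On the other hand G contains the 4-clique {a, b, d, e}. A clique must lie in a single bag of any decomposition, so no decomposition can have width below 3. The upper and lower bounds meet at 3, so that is the treewidth.

Treewidth 3.
One such decomposition:
Bags: B1 = {a, b, d, e}  B2 = {a, b, c, d}
Tree: B1–B2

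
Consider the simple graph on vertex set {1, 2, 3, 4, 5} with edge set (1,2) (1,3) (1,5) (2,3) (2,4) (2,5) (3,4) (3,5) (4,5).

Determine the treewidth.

3

A width-3 tree decomposition is:
Bags: B1 = {2, 3, 4, 5}  B2 = {1, 2, 3, 5}
Tree: B1–B2
The largest bag has 4 vertices, giving width 3; this decomposition certifies tw(G) ≤ 3. Conversely, {1, 2, 3, 5} is a clique of size 4, and the vertices of any clique must share a bag in every tree decomposition; so some bag has ≥ 4 vertices and tw(G) ≥ 3. Combining the bounds, tw(G) = 3.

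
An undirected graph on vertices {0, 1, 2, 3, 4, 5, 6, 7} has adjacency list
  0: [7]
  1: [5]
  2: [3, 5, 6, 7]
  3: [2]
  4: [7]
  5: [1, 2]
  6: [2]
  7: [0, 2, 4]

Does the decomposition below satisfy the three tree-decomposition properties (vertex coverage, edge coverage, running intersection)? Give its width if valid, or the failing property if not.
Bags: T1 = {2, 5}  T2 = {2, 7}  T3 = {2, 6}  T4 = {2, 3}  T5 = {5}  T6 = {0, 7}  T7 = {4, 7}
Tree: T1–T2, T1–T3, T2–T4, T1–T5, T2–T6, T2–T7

A tree decomposition must satisfy three properties: every vertex lies in some bag; for every edge, both endpoints lie together in some bag; and for every vertex, the bags containing it form a connected subtree. Here vertex 1 appears in no bag, so the decomposition is invalid.

No — vertex 1 appears in no bag.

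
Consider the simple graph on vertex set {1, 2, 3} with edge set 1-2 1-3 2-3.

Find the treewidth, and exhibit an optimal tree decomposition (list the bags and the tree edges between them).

Treewidth 2.
One such decomposition:
Bags: B1 = {1, 2, 3}
Tree: (single bag)

With just one bag of size 3, the width is 3 − 1 = 2, so tw(G) ≤ 2. On the other hand G contains the 3-clique {1, 2, 3}. A clique must lie in a single bag of any decomposition, so no decomposition can have width below 2. Combining the bounds, tw(G) = 2.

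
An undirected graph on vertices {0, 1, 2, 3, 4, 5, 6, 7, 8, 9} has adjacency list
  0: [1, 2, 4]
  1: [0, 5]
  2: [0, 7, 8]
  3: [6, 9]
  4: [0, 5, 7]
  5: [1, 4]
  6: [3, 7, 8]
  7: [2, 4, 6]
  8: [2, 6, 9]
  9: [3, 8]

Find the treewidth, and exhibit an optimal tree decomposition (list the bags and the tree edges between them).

Every bag has size at most 3, so the width is 3 − 1 = 2 and tw(G) ≤ 2. For the lower bound, G contains the cycle 9–3–6–8–9, so G is not a forest; only forests have treewidth ≤ 1, hence tw(G) ≥ 2. Hence tw(G) = 2 exactly.

Treewidth 2.
One such decomposition:
Bags: B1 = {3, 8, 9}  B2 = {3, 6, 8}  B3 = {2, 6, 8}  B4 = {2, 6, 7}  B5 = {0, 2, 7}  B6 = {0, 4, 7}  B7 = {0, 1, 4}  B8 = {1, 4, 5}
Tree: B1–B2, B2–B3, B3–B4, B4–B5, B5–B6, B6–B7, B7–B8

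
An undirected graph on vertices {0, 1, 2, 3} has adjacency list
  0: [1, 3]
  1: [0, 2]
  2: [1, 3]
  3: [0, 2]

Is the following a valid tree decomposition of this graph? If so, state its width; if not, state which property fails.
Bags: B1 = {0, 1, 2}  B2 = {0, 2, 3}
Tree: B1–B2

Vertex coverage: the bags together contain {0, 1, 2, 3}, the full vertex set. Edge coverage: each edge of G has both endpoints in at least one bag. Running intersection: for every vertex, the bags containing it form a connected subtree. All three properties hold, so this is a valid tree decomposition of width max|bag| − 1 = 2, and hence tw(G) ≤ 2.

Yes; width 2.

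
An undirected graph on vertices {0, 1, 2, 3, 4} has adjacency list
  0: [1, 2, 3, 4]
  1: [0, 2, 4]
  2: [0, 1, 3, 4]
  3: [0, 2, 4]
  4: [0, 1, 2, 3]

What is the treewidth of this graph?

A width-3 tree decomposition is:
Bags: B1 = {0, 2, 3, 4}  B2 = {0, 1, 2, 4}
Tree: B1–B2
The largest bag has 4 vertices, giving width 3; this decomposition certifies tw(G) ≤ 3. On the other hand G contains the 4-clique {0, 1, 2, 4}. A clique must lie in a single bag of any decomposition, so no decomposition can have width below 3. The upper and lower bounds meet at 3, so that is the treewidth.

3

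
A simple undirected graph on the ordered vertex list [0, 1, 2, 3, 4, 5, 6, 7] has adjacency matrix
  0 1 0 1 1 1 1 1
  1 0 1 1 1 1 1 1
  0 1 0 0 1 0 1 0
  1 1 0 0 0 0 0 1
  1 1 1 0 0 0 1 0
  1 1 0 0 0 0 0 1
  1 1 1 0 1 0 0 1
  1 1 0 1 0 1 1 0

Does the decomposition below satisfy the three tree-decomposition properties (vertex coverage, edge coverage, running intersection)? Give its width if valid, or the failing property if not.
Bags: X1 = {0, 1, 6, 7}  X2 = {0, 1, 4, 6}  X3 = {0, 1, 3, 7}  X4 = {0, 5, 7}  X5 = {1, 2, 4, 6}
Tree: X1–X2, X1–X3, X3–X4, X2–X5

A tree decomposition must satisfy three properties: every vertex lies in some bag; for every edge, both endpoints lie together in some bag; and for every vertex, the bags containing it form a connected subtree. Here edge (1,5) lies in no bag, so the decomposition is invalid.

No — edge (1,5) lies in no bag.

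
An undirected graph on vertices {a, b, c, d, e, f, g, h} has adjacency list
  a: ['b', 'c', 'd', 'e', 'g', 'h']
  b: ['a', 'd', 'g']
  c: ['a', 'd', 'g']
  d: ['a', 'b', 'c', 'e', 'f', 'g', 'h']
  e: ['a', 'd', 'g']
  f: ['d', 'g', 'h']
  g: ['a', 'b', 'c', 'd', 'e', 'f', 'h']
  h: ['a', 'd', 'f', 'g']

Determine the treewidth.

3

A width-3 tree decomposition is:
Bags: B1 = {a, d, g, h}  B2 = {a, d, e, g}  B3 = {d, f, g, h}  B4 = {a, b, d, g}  B5 = {a, c, d, g}
Tree: B1–B2, B1–B3, B2–B4, B2–B5
Every bag has size at most 4, so the width is 4 − 1 = 3 and tw(G) ≤ 3. Conversely, {a, d, e, g} is a clique of size 4, and the vertices of any clique must share a bag in every tree decomposition; so some bag has ≥ 4 vertices and tw(G) ≥ 3. Hence tw(G) = 3 exactly.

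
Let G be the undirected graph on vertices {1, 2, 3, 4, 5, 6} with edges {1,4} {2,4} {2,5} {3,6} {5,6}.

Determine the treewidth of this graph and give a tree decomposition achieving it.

Each bag holds 2 vertices, so the decomposition has width 1, which upper-bounds the treewidth. Any graph with an edge has treewidth ≥ 1, and G has the edge 3–6. The upper and lower bounds meet at 1, so that is the treewidth.

Treewidth 1.
One such decomposition:
Bags: B1 = {3, 6}  B2 = {5, 6}  B3 = {2, 5}  B4 = {2, 4}  B5 = {1, 4}
Tree: B1–B2, B2–B3, B3–B4, B4–B5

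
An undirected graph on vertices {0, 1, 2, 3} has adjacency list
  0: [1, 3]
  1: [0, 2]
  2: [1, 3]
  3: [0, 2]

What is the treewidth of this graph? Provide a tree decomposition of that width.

The largest bag has 3 vertices, giving width 2; this decomposition certifies tw(G) ≤ 2. Since 1–0–3–2–1 is a cycle in G, G is not acyclic. Forests are exactly the graphs of treewidth ≤ 1, so tw(G) ≥ 2. The upper and lower bounds meet at 2, so that is the treewidth.

Treewidth 2.
One optimal decomposition is:
Bags: B1 = {0, 1, 3}  B2 = {1, 2, 3}
Tree: B1–B2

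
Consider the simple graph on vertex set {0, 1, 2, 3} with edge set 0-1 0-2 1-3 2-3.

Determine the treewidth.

2

A width-2 tree decomposition is:
Bags: B1 = {0, 1, 3}  B2 = {0, 2, 3}
Tree: B1–B2
Each bag holds 3 vertices, so the decomposition has width 2, which upper-bounds the treewidth. For the lower bound, G contains the cycle 0–1–3–2–0, so G is not a forest; only forests have treewidth ≤ 1, hence tw(G) ≥ 2. Hence tw(G) = 2 exactly.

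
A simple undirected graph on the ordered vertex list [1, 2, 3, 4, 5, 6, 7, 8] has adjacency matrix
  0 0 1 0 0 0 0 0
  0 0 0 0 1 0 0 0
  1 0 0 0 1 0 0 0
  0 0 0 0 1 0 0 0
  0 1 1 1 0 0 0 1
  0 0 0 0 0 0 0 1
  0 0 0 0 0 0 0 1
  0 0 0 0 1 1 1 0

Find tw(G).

1

A width-1 tree decomposition is:
Bags: B1 = {5, 8}  B2 = {2, 5}  B3 = {6, 8}  B4 = {4, 5}  B5 = {7, 8}  B6 = {3, 5}  B7 = {1, 3}
Tree: B1–B2, B1–B3, B1–B4, B1–B5, B4–B6, B6–B7
Every bag has size at most 2, so the width is 2 − 1 = 1 and tw(G) ≤ 1. Since G has at least one edge (e.g. 5–8), it is not an edgeless graph, so tw(G) ≥ 1. The upper and lower bounds meet at 1, so that is the treewidth.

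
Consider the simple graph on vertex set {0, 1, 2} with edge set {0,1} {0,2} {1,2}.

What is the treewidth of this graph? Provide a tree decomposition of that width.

A single bag containing all 3 vertices is trivially a valid decomposition of width 2. For the lower bound, the 3 vertices {0, 1, 2} are pairwise adjacent, and any tree decomposition puts a clique entirely inside one bag — forcing width ≥ 2. The upper and lower bounds meet at 2, so that is the treewidth.

Treewidth 2.
One such decomposition:
Bags: B1 = {0, 1, 2}
Tree: (single bag)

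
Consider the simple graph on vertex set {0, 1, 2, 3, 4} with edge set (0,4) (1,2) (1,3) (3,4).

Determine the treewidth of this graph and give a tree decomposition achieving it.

Every bag has size at most 2, so the width is 2 − 1 = 1 and tw(G) ≤ 1. Any graph with an edge has treewidth ≥ 1, and G has the edge 0–4. The upper and lower bounds meet at 1, so that is the treewidth.

Treewidth 1.
Bags: B1 = {0, 4}  B2 = {3, 4}  B3 = {1, 3}  B4 = {1, 2}
Tree: B1–B2, B2–B3, B3–B4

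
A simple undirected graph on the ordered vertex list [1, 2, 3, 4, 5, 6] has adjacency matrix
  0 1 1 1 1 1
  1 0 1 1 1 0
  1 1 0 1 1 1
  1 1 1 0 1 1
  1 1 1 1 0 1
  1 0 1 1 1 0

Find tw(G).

A width-4 tree decomposition is:
Bags: B1 = {1, 3, 4, 5, 6}  B2 = {1, 2, 3, 4, 5}
Tree: B1–B2
The largest bag has 5 vertices, giving width 4; this decomposition certifies tw(G) ≤ 4. Conversely, {1, 2, 3, 4, 5} is a clique of size 5, and the vertices of any clique must share a bag in every tree decomposition; so some bag has ≥ 5 vertices and tw(G) ≥ 4. Hence tw(G) = 4 exactly.

4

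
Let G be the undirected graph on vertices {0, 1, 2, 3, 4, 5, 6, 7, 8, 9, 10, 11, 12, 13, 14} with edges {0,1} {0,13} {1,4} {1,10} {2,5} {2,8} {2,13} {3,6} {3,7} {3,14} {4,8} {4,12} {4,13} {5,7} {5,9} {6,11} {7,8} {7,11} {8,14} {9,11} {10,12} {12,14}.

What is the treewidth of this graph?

3

A width-3 tree decomposition is:
Bags: B1 = {3, 6, 9, 11}  B2 = {3, 7, 9, 11}  B3 = {3, 5, 7, 9}  B4 = {3, 5, 7, 14}  B5 = {5, 7, 8, 14}  B6 = {2, 5, 8, 14}  B7 = {2, 8, 12, 14}  B8 = {2, 4, 8, 12}  B9 = {2, 4, 12, 13}  B10 = {4, 10, 12, 13}  B11 = {1, 4, 10, 13}  B12 = {0, 1, 10, 13}
Tree: B1–B2, B2–B3, B3–B4, B4–B5, B5–B6, B6–B7, B7–B8, B8–B9, B9–B10, B10–B11, B11–B12
Each bag holds 4 vertices, so the decomposition has width 3, which upper-bounds the treewidth. For the lower bound: the 4 vertex sets {6,9,11}, {3}, {7}, {2,5,8,14} are disjoint, each induces a connected subgraph, and every pair is joined by at least one edge of G. Contracting each set to a single vertex therefore yields K_{4} as a minor, and since treewidth is minor-monotone, tw(G) ≥ tw(K_{4}) = 3. Combining the bounds, tw(G) = 3.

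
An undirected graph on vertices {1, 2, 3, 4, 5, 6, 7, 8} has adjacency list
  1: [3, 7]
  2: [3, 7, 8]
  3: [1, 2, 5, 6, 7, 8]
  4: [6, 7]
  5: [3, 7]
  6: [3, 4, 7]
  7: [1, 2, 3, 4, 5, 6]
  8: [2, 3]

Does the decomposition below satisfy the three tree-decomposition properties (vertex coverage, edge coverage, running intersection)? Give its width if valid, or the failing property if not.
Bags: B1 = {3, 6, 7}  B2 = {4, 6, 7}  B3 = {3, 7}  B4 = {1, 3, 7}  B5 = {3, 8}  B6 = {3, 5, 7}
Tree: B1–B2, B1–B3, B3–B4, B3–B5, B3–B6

A tree decomposition must satisfy three properties: every vertex lies in some bag; for every edge, both endpoints lie together in some bag; and for every vertex, the bags containing it form a connected subtree. Here vertex 2 appears in no bag, so the decomposition is invalid.

No — vertex 2 appears in no bag.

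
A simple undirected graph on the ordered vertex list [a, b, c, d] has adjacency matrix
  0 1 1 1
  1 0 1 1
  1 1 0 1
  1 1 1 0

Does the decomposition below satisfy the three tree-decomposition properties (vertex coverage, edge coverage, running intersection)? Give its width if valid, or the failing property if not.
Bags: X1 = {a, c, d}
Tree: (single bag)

A tree decomposition must satisfy three properties: every vertex lies in some bag; for every edge, both endpoints lie together in some bag; and for every vertex, the bags containing it form a connected subtree. Here vertex b appears in no bag, so the decomposition is invalid.

No — vertex b appears in no bag.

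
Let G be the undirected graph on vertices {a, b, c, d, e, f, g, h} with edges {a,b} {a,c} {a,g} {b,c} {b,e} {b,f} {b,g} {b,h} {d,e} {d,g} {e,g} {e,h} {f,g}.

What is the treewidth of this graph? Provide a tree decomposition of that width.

Each bag holds 3 vertices, so the decomposition has width 2, which upper-bounds the treewidth. For the lower bound, the 3 vertices {d, e, g} are pairwise adjacent, and any tree decomposition puts a clique entirely inside one bag — forcing width ≥ 2. Combining the bounds, tw(G) = 2.

Treewidth 2.
Bags: B1 = {b, e, g}  B2 = {d, e, g}  B3 = {a, b, g}  B4 = {b, f, g}  B5 = {a, b, c}  B6 = {b, e, h}
Tree: B1–B2, B1–B3, B3–B4, B3–B5, B1–B6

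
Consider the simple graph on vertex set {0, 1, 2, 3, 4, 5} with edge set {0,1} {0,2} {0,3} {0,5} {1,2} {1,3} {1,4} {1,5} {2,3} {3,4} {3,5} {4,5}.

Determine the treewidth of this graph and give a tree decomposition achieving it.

Each bag holds 4 vertices, so the decomposition has width 3, which upper-bounds the treewidth. On the other hand G contains the 4-clique {0, 1, 2, 3}. A clique must lie in a single bag of any decomposition, so no decomposition can have width below 3. Combining the bounds, tw(G) = 3.

Treewidth 3.
One such decomposition:
Bags: B1 = {0, 1, 3, 5}  B2 = {1, 3, 4, 5}  B3 = {0, 1, 2, 3}
Tree: B1–B2, B1–B3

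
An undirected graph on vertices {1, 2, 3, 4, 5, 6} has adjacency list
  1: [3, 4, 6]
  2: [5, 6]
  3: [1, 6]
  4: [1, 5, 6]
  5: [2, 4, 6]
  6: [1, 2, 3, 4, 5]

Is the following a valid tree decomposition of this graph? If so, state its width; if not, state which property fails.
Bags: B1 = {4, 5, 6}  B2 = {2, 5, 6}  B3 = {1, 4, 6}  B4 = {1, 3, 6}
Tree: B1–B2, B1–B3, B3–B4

Yes; width 2.

Checking the three conditions: (i) the bags cover all of {1, 2, 3, 4, 5, 6}; (ii) for each edge, some bag contains both endpoints; (iii) the bags containing any fixed vertex form a subtree. All hold, so the decomposition is valid with width 3 − 1 = 2.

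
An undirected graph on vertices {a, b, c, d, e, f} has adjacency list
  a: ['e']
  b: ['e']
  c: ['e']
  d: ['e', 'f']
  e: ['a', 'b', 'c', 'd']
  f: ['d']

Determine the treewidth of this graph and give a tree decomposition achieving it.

Treewidth 1.
One such decomposition:
Bags: B1 = {a, e}  B2 = {d, e}  B3 = {b, e}  B4 = {d, f}  B5 = {c, e}
Tree: B1–B2, B2–B3, B2–B4, B1–B5

Every bag has size at most 2, so the width is 2 − 1 = 1 and tw(G) ≤ 1. Since G has at least one edge (e.g. e–a), it is not an edgeless graph, so tw(G) ≥ 1. Therefore the treewidth is 1.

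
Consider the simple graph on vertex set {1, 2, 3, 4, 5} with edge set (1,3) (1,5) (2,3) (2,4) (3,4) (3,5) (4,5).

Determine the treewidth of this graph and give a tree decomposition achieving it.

Every bag has size at most 3, so the width is 3 − 1 = 2 and tw(G) ≤ 2. For the lower bound, the 3 vertices {1, 3, 5} are pairwise adjacent, and any tree decomposition puts a clique entirely inside one bag — forcing width ≥ 2. Hence tw(G) = 2 exactly.

Treewidth 2.
One optimal decomposition is:
Bags: B1 = {2, 3, 4}  B2 = {3, 4, 5}  B3 = {1, 3, 5}
Tree: B1–B2, B2–B3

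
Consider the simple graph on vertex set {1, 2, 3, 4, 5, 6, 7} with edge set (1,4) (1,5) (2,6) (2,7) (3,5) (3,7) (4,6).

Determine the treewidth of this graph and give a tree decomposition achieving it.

Treewidth 2.
One optimal decomposition is:
Bags: B1 = {3, 5, 7}  B2 = {1, 5, 7}  B3 = {1, 4, 7}  B4 = {4, 6, 7}  B5 = {2, 6, 7}
Tree: B1–B2, B2–B3, B3–B4, B4–B5

Each bag holds 3 vertices, so the decomposition has width 2, which upper-bounds the treewidth. Since 7–3–5–1–4–6–2–7 is a cycle in G, G is not acyclic. Forests are exactly the graphs of treewidth ≤ 1, so tw(G) ≥ 2. Combining the bounds, tw(G) = 2.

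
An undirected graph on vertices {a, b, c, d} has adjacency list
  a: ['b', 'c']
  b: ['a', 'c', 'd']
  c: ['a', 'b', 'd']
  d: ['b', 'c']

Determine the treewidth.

2

A width-2 tree decomposition is:
Bags: B1 = {a, b, c}  B2 = {b, c, d}
Tree: B1–B2
The largest bag has 3 vertices, giving width 2; this decomposition certifies tw(G) ≤ 2. Conversely, {b, c, d} is a clique of size 3, and the vertices of any clique must share a bag in every tree decomposition; so some bag has ≥ 3 vertices and tw(G) ≥ 2. Hence tw(G) = 2 exactly.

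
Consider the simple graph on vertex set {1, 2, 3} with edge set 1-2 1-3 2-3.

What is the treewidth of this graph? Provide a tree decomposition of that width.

Treewidth 2.
One such decomposition:
Bags: B1 = {1, 2, 3}
Tree: (single bag)

With just one bag of size 3, the width is 3 − 1 = 2, so tw(G) ≤ 2. Conversely, {1, 2, 3} is a clique of size 3, and the vertices of any clique must share a bag in every tree decomposition; so some bag has ≥ 3 vertices and tw(G) ≥ 2. The upper and lower bounds meet at 2, so that is the treewidth.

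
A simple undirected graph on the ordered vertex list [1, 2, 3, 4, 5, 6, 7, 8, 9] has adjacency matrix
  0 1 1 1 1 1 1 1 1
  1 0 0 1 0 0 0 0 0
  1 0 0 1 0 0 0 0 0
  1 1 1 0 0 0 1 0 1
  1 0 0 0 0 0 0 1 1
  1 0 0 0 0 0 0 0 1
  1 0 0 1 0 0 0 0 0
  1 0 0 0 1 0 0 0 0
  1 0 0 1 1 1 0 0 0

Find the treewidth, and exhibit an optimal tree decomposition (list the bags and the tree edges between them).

Treewidth 2.
One such decomposition:
Bags: B1 = {1, 4, 9}  B2 = {1, 2, 4}  B3 = {1, 6, 9}  B4 = {1, 4, 7}  B5 = {1, 3, 4}  B6 = {1, 5, 9}  B7 = {1, 5, 8}
Tree: B1–B2, B1–B3, B1–B4, B1–B5, B3–B6, B6–B7

The largest bag has 3 vertices, giving width 2; this decomposition certifies tw(G) ≤ 2. On the other hand G contains the 3-clique {1, 5, 8}. A clique must lie in a single bag of any decomposition, so no decomposition can have width below 2. Therefore the treewidth is 2.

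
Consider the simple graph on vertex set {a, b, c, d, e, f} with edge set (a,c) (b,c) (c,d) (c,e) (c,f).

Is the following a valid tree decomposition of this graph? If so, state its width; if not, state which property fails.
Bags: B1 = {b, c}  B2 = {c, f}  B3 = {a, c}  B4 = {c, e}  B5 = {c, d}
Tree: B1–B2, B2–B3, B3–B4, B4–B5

Vertex coverage: the bags together contain {a, b, c, d, e, f}, the full vertex set. Edge coverage: each edge of G has both endpoints in at least one bag. Running intersection: for every vertex, the bags containing it form a connected subtree. All three properties hold, so this is a valid tree decomposition of width max|bag| − 1 = 1, and hence tw(G) ≤ 1.

Yes; width 1.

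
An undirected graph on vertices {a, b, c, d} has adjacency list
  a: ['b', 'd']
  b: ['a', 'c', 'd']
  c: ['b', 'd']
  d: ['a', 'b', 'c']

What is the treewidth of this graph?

A width-2 tree decomposition is:
Bags: B1 = {b, c, d}  B2 = {a, b, d}
Tree: B1–B2
Every bag has size at most 3, so the width is 3 − 1 = 2 and tw(G) ≤ 2. Conversely, {b, c, d} is a clique of size 3, and the vertices of any clique must share a bag in every tree decomposition; so some bag has ≥ 3 vertices and tw(G) ≥ 2. The upper and lower bounds meet at 2, so that is the treewidth.

2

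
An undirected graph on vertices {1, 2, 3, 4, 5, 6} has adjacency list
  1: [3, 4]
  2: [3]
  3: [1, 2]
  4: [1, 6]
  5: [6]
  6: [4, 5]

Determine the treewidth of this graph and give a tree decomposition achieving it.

Each bag holds 2 vertices, so the decomposition has width 1, which upper-bounds the treewidth. Since G has at least one edge (e.g. 5–6), it is not an edgeless graph, so tw(G) ≥ 1. Combining the bounds, tw(G) = 1.

Treewidth 1.
Bags: B1 = {5, 6}  B2 = {4, 6}  B3 = {1, 4}  B4 = {1, 3}  B5 = {2, 3}
Tree: B1–B2, B2–B3, B3–B4, B4–B5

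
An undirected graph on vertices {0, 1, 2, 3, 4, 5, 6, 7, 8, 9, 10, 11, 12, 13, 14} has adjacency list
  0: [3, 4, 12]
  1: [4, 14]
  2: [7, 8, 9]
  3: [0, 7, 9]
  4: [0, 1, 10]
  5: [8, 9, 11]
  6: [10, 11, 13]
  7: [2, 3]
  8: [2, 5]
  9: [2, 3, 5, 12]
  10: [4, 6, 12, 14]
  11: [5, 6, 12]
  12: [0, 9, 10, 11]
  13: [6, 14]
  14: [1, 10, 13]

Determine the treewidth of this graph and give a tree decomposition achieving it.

Every bag has size at most 4, so the width is 4 − 1 = 3 and tw(G) ≤ 3. For the lower bound: the 4 vertex sets {2,7,8}, {5}, {9}, {0,3,11,12} are disjoint, each induces a connected subgraph, and every pair is joined by at least one edge of G. Contracting each set to a single vertex therefore yields K_{4} as a minor, and since treewidth is minor-monotone, tw(G) ≥ tw(K_{4}) = 3. Hence tw(G) = 3 exactly.

Treewidth 3.
Bags: B1 = {2, 5, 7, 8}  B2 = {2, 5, 7, 9}  B3 = {3, 5, 7, 9}  B4 = {3, 5, 9, 11}  B5 = {3, 9, 11, 12}  B6 = {0, 3, 11, 12}  B7 = {0, 6, 11, 12}  B8 = {0, 6, 10, 12}  B9 = {0, 4, 6, 10}  B10 = {4, 6, 10, 13}  B11 = {4, 10, 13, 14}  B12 = {1, 4, 13, 14}
Tree: B1–B2, B2–B3, B3–B4, B4–B5, B5–B6, B6–B7, B7–B8, B8–B9, B9–B10, B10–B11, B11–B12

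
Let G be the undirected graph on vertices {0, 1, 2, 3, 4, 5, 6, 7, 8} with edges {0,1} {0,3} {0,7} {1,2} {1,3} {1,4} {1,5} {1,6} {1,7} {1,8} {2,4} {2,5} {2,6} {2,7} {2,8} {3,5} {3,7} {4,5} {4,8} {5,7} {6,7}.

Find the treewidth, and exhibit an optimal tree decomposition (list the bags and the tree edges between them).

Treewidth 3.
Bags: B1 = {1, 2, 4, 5}  B2 = {1, 2, 4, 8}  B3 = {1, 2, 5, 7}  B4 = {1, 2, 6, 7}  B5 = {1, 3, 5, 7}  B6 = {0, 1, 3, 7}
Tree: B1–B2, B1–B3, B3–B4, B3–B5, B5–B6

The largest bag has 4 vertices, giving width 3; this decomposition certifies tw(G) ≤ 3. Conversely, {0, 1, 3, 7} is a clique of size 4, and the vertices of any clique must share a bag in every tree decomposition; so some bag has ≥ 4 vertices and tw(G) ≥ 3. Hence tw(G) = 3 exactly.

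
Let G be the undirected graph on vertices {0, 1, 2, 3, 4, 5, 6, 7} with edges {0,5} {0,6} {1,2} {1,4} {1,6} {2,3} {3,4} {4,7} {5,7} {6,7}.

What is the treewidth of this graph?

2

A width-2 tree decomposition is:
Bags: B1 = {0, 5, 6}  B2 = {5, 6, 7}  B3 = {1, 6, 7}  B4 = {1, 4, 7}  B5 = {1, 2, 4}  B6 = {2, 3, 4}
Tree: B1–B2, B2–B3, B3–B4, B4–B5, B5–B6
Every bag has size at most 3, so the width is 3 − 1 = 2 and tw(G) ≤ 2. For the lower bound, G contains the cycle 0–5–7–6–0, so G is not a forest; only forests have treewidth ≤ 1, hence tw(G) ≥ 2. The upper and lower bounds meet at 2, so that is the treewidth.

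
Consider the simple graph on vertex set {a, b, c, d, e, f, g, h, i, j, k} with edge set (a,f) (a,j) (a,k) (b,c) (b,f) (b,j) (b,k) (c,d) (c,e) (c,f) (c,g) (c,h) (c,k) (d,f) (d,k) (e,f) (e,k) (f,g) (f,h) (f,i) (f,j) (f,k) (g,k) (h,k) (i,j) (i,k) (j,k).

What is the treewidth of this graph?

3

A width-3 tree decomposition is:
Bags: B1 = {c, f, g, k}  B2 = {b, c, f, k}  B3 = {c, f, h, k}  B4 = {b, f, j, k}  B5 = {a, f, j, k}  B6 = {c, d, f, k}  B7 = {c, e, f, k}  B8 = {f, i, j, k}
Tree: B1–B2, B2–B3, B2–B4, B4–B5, B2–B6, B2–B7, B4–B8
The largest bag has 4 vertices, giving width 3; this decomposition certifies tw(G) ≤ 3. On the other hand G contains the 4-clique {a, f, j, k}. A clique must lie in a single bag of any decomposition, so no decomposition can have width below 3. Combining the bounds, tw(G) = 3.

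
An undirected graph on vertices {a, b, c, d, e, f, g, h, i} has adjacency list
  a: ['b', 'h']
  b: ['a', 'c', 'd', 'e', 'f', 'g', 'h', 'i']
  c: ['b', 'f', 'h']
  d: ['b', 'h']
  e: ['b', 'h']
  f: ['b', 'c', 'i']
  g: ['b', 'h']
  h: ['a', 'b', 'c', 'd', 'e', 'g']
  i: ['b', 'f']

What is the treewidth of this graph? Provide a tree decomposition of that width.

Treewidth 2.
One optimal decomposition is:
Bags: B1 = {b, c, f}  B2 = {b, c, h}  B3 = {b, e, h}  B4 = {b, g, h}  B5 = {b, d, h}  B6 = {a, b, h}  B7 = {b, f, i}
Tree: B1–B2, B2–B3, B3–B4, B3–B5, B4–B6, B1–B7

Every bag has size at most 3, so the width is 3 − 1 = 2 and tw(G) ≤ 2. Conversely, {b, d, h} is a clique of size 3, and the vertices of any clique must share a bag in every tree decomposition; so some bag has ≥ 3 vertices and tw(G) ≥ 2. The upper and lower bounds meet at 2, so that is the treewidth.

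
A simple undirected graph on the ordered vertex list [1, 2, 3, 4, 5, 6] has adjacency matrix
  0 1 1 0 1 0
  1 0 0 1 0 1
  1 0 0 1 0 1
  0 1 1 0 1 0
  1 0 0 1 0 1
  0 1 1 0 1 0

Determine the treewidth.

A width-3 tree decomposition is:
Bags: B1 = {2, 3, 4, 5}  B2 = {2, 3, 5, 6}  B3 = {1, 2, 3, 5}
Tree: B1–B2, B2–B3
Every bag has size at most 4, so the width is 4 − 1 = 3 and tw(G) ≤ 3. For the lower bound: the 4 vertex sets {4,5}, {2,6}, {3}, {1} are disjoint, each induces a connected subgraph, and every pair is joined by at least one edge of G. Contracting each set to a single vertex therefore yields K_{4} as a minor, and since treewidth is minor-monotone, tw(G) ≥ tw(K_{4}) = 3. Hence tw(G) = 3 exactly.

3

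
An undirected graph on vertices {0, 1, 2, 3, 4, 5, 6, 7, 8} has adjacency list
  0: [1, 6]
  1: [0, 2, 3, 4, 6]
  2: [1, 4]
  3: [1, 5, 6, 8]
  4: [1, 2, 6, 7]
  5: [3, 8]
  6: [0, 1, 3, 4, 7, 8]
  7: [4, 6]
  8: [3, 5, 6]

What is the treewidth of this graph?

2

A width-2 tree decomposition is:
Bags: B1 = {3, 5, 8}  B2 = {3, 6, 8}  B3 = {1, 3, 6}  B4 = {1, 4, 6}  B5 = {4, 6, 7}  B6 = {1, 2, 4}  B7 = {0, 1, 6}
Tree: B1–B2, B2–B3, B3–B4, B4–B5, B4–B6, B3–B7
The largest bag has 3 vertices, giving width 2; this decomposition certifies tw(G) ≤ 2. For the lower bound, the 3 vertices {1, 2, 4} are pairwise adjacent, and any tree decomposition puts a clique entirely inside one bag — forcing width ≥ 2. Hence tw(G) = 2 exactly.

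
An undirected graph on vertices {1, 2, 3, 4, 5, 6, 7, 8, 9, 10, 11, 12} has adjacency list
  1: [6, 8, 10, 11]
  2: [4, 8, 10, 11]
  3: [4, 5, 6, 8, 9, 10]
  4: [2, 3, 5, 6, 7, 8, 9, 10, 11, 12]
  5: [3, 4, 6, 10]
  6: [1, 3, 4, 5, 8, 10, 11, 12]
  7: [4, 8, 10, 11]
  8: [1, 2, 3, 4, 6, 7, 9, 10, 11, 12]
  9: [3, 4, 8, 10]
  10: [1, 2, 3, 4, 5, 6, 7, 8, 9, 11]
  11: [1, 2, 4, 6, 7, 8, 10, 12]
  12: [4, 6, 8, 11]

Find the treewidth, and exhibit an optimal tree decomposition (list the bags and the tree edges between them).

Treewidth 4.
One such decomposition:
Bags: B1 = {4, 6, 8, 10, 11}  B2 = {4, 7, 8, 10, 11}  B3 = {1, 6, 8, 10, 11}  B4 = {3, 4, 6, 8, 10}  B5 = {3, 4, 8, 9, 10}  B6 = {4, 6, 8, 11, 12}  B7 = {2, 4, 8, 10, 11}  B8 = {3, 4, 5, 6, 10}
Tree: B1–B2, B1–B3, B1–B4, B4–B5, B1–B6, B1–B7, B4–B8

Each bag holds 5 vertices, so the decomposition has width 4, which upper-bounds the treewidth. Conversely, {1, 6, 8, 10, 11} is a clique of size 5, and the vertices of any clique must share a bag in every tree decomposition; so some bag has ≥ 5 vertices and tw(G) ≥ 4. Hence tw(G) = 4 exactly.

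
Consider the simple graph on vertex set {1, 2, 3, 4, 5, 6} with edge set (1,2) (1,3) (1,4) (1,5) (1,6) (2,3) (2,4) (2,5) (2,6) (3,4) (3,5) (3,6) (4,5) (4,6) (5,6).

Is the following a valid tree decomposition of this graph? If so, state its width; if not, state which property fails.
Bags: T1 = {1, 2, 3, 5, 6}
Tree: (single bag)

No — vertex 4 appears in no bag.

A tree decomposition must satisfy three properties: every vertex lies in some bag; for every edge, both endpoints lie together in some bag; and for every vertex, the bags containing it form a connected subtree. Here vertex 4 appears in no bag, so the decomposition is invalid.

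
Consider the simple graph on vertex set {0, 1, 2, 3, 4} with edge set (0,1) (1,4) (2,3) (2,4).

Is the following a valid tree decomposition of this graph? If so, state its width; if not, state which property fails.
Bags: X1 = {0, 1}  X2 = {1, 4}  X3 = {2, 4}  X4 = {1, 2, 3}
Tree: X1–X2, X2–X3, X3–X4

No — bags containing vertex 1 are not connected in the tree.

A tree decomposition must satisfy three properties: every vertex lies in some bag; for every edge, both endpoints lie together in some bag; and for every vertex, the bags containing it form a connected subtree. Here bags containing vertex 1 are not connected in the tree, so the decomposition is invalid.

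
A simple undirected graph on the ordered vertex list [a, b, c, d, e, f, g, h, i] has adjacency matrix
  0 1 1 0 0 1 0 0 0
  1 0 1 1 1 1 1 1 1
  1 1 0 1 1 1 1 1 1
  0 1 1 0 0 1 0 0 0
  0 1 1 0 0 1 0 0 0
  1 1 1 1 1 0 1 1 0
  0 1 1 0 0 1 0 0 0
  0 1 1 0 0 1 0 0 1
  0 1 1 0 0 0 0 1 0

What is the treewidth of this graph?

3

A width-3 tree decomposition is:
Bags: B1 = {b, c, f, h}  B2 = {b, c, e, f}  B3 = {b, c, h, i}  B4 = {a, b, c, f}  B5 = {b, c, d, f}  B6 = {b, c, f, g}
Tree: B1–B2, B1–B3, B1–B4, B1–B5, B1–B6
The largest bag has 4 vertices, giving width 3; this decomposition certifies tw(G) ≤ 3. For the lower bound, the 4 vertices {b, c, d, f} are pairwise adjacent, and any tree decomposition puts a clique entirely inside one bag — forcing width ≥ 3. Combining the bounds, tw(G) = 3.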